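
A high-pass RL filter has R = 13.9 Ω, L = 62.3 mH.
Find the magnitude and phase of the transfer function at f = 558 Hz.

Step 1 — Angular frequency: ω = 2π·558 = 3506 rad/s.
Step 2 — Transfer function: H(jω) = jωL/(R + jωL).
Step 3 — Numerator jωL = j·218.4; denominator R + jωL = 13.9 + j218.4.
Step 4 — H = 0.996 + j0.06338.
Step 5 — Magnitude: |H| = 0.998 (-0.0 dB); phase: φ = 3.6°.

|H| = 0.998 (-0.0 dB), φ = 3.6°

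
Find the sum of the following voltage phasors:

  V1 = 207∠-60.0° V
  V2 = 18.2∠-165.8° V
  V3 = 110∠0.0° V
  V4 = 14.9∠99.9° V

Step 1 — Convert each phasor to rectangular form:
  V1 = 207·(cos(-60.0°) + j·sin(-60.0°)) = 103.5 - j179.3 V
  V2 = 18.2·(cos(-165.8°) + j·sin(-165.8°)) = -17.64 - j4.465 V
  V3 = 110·(cos(0.0°) + j·sin(0.0°)) = 110 V
  V4 = 14.9·(cos(99.9°) + j·sin(99.9°)) = -2.562 + j14.68 V
Step 2 — Sum components: V_total = 193.3 - j169.1 V.
Step 3 — Convert to polar: |V_total| = 256.8 V, ∠V_total = -41.2°.

V_total = 256.8∠-41.2° V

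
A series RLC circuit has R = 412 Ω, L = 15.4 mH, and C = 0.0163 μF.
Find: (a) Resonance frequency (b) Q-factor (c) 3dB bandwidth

Step 1 — Resonance: ω₀ = 1/√(LC) = 1/√(0.0154·1.63e-08) = 6.312e+04 rad/s.
Step 2 — f₀ = ω₀/(2π) = 1.005e+04 Hz.
Step 3 — Series Q: Q = ω₀L/R = 6.312e+04·0.0154/412 = 2.359.
Step 4 — Bandwidth: Δω = ω₀/Q = 2.675e+04 rad/s; BW = Δω/(2π) = 4258 Hz.

(a) f₀ = 1.005e+04 Hz  (b) Q = 2.359  (c) BW = 4258 Hz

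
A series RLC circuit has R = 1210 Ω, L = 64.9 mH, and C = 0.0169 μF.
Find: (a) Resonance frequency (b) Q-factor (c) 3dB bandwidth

Step 1 — Resonance condition Im(Z)=0 gives ω₀ = 1/√(LC).
Step 2 — ω₀ = 1/√(0.0649·1.69e-08) = 3.019e+04 rad/s.
Step 3 — f₀ = ω₀/(2π) = 4806 Hz.
Step 4 — Series Q: Q = ω₀L/R = 3.019e+04·0.0649/1210 = 1.62.
Step 5 — 3dB bandwidth: Δω = ω₀/Q = 1.864e+04 rad/s; BW = Δω/(2π) = 2967 Hz.

(a) f₀ = 4806 Hz  (b) Q = 1.62  (c) BW = 2967 Hz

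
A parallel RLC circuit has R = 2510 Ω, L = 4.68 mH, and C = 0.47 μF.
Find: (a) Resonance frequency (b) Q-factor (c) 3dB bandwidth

Step 1 — Resonance: ω₀ = 1/√(LC) = 1/√(0.00468·4.7e-07) = 2.132e+04 rad/s.
Step 2 — f₀ = ω₀/(2π) = 3394 Hz.
Step 3 — Parallel Q: Q = R/(ω₀L) = 2510/(2.132e+04·0.00468) = 25.15.
Step 4 — Bandwidth: Δω = ω₀/Q = 847.7 rad/s; BW = Δω/(2π) = 134.9 Hz.

(a) f₀ = 3394 Hz  (b) Q = 25.15  (c) BW = 134.9 Hz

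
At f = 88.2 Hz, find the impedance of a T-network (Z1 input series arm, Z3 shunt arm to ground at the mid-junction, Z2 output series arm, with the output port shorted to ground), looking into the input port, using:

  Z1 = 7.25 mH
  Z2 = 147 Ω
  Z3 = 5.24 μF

Step 1 — Angular frequency: ω = 2π·f = 2π·88.2 = 554.2 rad/s.
Step 2 — Component impedances:
  Z1: Z = jωL = j·554.2·0.00725 = 0 + j4.018 Ω
  Z2: Z = R = 147 Ω
  Z3: Z = 1/(jωC) = -j/(ω·C) = 0 - j344.4 Ω
Step 3 — With the output port shorted to ground, the output series arm Z2 runs from the junction to ground; the shunt arm Z3 also runs from the junction to ground. They appear in parallel: Z3 || Z2 = 124.3 - j53.08 Ω.
Step 4 — Series with input arm Z1: Z_in = Z1 + (Z3 || Z2) = 124.3 - j49.06 Ω = 133.7∠-21.5° Ω.

Z = 124.3 - j49.06 Ω = 133.7∠-21.5° Ω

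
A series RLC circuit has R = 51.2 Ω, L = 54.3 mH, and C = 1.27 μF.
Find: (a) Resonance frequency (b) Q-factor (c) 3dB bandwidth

Step 1 — Resonance: ω₀ = 1/√(LC) = 1/√(0.0543·1.27e-06) = 3808 rad/s.
Step 2 — f₀ = ω₀/(2π) = 606.1 Hz.
Step 3 — Series Q: Q = ω₀L/R = 3808·0.0543/51.2 = 4.039.
Step 4 — Bandwidth: Δω = ω₀/Q = 942.9 rad/s; BW = Δω/(2π) = 150.1 Hz.

(a) f₀ = 606.1 Hz  (b) Q = 4.039  (c) BW = 150.1 Hz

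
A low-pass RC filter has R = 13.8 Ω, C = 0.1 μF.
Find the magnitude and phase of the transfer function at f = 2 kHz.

Step 1 — Angular frequency: ω = 2π·2000 = 1.257e+04 rad/s.
Step 2 — Transfer function: H(jω) = 1/(1 + jωRC).
Step 3 — Denominator: 1 + jωRC = 1 + j·1.257e+04·13.8·1e-07 = 1 + j0.01734.
Step 4 — H = 0.9997 - j0.01734.
Step 5 — Magnitude: |H| = 0.9998 (-0.0 dB); phase: φ = -1.0°.

|H| = 0.9998 (-0.0 dB), φ = -1.0°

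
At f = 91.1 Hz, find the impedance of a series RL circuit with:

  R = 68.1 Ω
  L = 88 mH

Step 1 — Angular frequency: ω = 2π·f = 2π·91.1 = 572.4 rad/s.
Step 2 — Component impedances:
  R: Z = R = 68.1 Ω
  L: Z = jωL = j·572.4·0.088 = 0 + j50.37 Ω
Step 3 — Series combination: Z_total = R + L = 68.1 + j50.37 Ω = 84.7∠36.5° Ω.

Z = 68.1 + j50.37 Ω = 84.7∠36.5° Ω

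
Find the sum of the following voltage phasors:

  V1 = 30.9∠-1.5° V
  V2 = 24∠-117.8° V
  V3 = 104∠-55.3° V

Step 1 — Convert each phasor to rectangular form:
  V1 = 30.9·(cos(-1.5°) + j·sin(-1.5°)) = 30.89 - j0.8089 V
  V2 = 24·(cos(-117.8°) + j·sin(-117.8°)) = -11.19 - j21.23 V
  V3 = 104·(cos(-55.3°) + j·sin(-55.3°)) = 59.21 - j85.5 V
Step 2 — Sum components: V_total = 78.9 - j107.5 V.
Step 3 — Convert to polar: |V_total| = 133.4 V, ∠V_total = -53.7°.

V_total = 133.4∠-53.7° V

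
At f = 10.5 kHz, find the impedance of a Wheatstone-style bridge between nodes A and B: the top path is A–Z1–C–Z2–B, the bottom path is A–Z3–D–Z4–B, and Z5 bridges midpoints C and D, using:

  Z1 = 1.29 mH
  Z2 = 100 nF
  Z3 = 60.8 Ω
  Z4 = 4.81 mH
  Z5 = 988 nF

Step 1 — Angular frequency: ω = 2π·f = 2π·1.05e+04 = 6.597e+04 rad/s.
Step 2 — Component impedances:
  Z1: Z = jωL = j·6.597e+04·0.00129 = 0 + j85.11 Ω
  Z2: Z = 1/(jωC) = -j/(ω·C) = 0 - j151.6 Ω
  Z3: Z = R = 60.8 Ω
  Z4: Z = jωL = j·6.597e+04·0.00481 = 0 + j317.3 Ω
  Z5: Z = 1/(jωC) = -j/(ω·C) = 0 - j15.34 Ω
Step 3 — Bridge requires nodal analysis (the Z5 bridge couples midpoints C and D, so the two paths cannot be reduced to a simple series/parallel combination). Setting node B to ground and injecting 1 A at node A, the 3-node admittance system at A, C, D solves to V_A = Z_AB = 73.66 - j301.8 Ω = 310.7∠-76.3° Ω.

Z = 73.66 - j301.8 Ω = 310.7∠-76.3° Ω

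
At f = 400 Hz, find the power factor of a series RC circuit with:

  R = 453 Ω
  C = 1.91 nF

Step 1 — Angular frequency: ω = 2π·f = 2π·400 = 2513 rad/s.
Step 2 — Component impedances:
  R: Z = R = 453 Ω
  C: Z = 1/(jωC) = -j/(ω·C) = 0 - j2.083e+05 Ω
Step 3 — Series combination: Z_total = R + C = 453 - j2.083e+05 Ω = 2.083e+05∠-89.9° Ω.
Step 4 — Power factor: PF = cos(φ) = Re(Z)/|Z| = 453/2.083e+05 = 0.002175.
Step 5 — Type: Im(Z) = -2.083e+05 ⇒ leading (phase φ = -89.9°).

PF = 0.002175 (leading, φ = -89.9°)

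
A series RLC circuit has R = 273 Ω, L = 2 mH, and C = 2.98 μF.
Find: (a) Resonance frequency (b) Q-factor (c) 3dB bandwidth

Step 1 — Resonance condition Im(Z)=0 gives ω₀ = 1/√(LC).
Step 2 — ω₀ = 1/√(0.002·2.98e-06) = 1.295e+04 rad/s.
Step 3 — f₀ = ω₀/(2π) = 2062 Hz.
Step 4 — Series Q: Q = ω₀L/R = 1.295e+04·0.002/273 = 0.0949.
Step 5 — 3dB bandwidth: Δω = ω₀/Q = 1.365e+05 rad/s; BW = Δω/(2π) = 2.172e+04 Hz.

(a) f₀ = 2062 Hz  (b) Q = 0.0949  (c) BW = 2.172e+04 Hz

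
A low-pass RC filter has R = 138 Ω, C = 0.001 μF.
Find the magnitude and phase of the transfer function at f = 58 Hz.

Step 1 — Angular frequency: ω = 2π·58 = 364.4 rad/s.
Step 2 — Transfer function: H(jω) = 1/(1 + jωRC).
Step 3 — Denominator: 1 + jωRC = 1 + j·364.4·138·1e-09 = 1 + j5.029e-05.
Step 4 — H = 1 - j5.029e-05.
Step 5 — Magnitude: |H| = 1 (-0.0 dB); phase: φ = -0.0°.

|H| = 1 (-0.0 dB), φ = -0.0°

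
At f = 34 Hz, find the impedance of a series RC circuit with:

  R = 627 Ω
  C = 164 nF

Step 1 — Angular frequency: ω = 2π·f = 2π·34 = 213.6 rad/s.
Step 2 — Component impedances:
  R: Z = R = 627 Ω
  C: Z = 1/(jωC) = -j/(ω·C) = 0 - j2.854e+04 Ω
Step 3 — Series combination: Z_total = R + C = 627 - j2.854e+04 Ω = 2.855e+04∠-88.7° Ω.

Z = 627 - j2.854e+04 Ω = 2.855e+04∠-88.7° Ω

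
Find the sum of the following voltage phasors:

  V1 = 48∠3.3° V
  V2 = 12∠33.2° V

Step 1 — Convert each phasor to rectangular form:
  V1 = 48·(cos(3.3°) + j·sin(3.3°)) = 47.92 + j2.763 V
  V2 = 12·(cos(33.2°) + j·sin(33.2°)) = 10.04 + j6.571 V
Step 2 — Sum components: V_total = 57.96 + j9.334 V.
Step 3 — Convert to polar: |V_total| = 58.71 V, ∠V_total = 9.1°.

V_total = 58.71∠9.1° V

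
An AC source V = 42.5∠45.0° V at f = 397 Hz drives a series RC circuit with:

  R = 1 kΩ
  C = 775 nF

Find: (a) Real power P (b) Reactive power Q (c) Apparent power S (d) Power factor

Step 1 — Angular frequency: ω = 2π·f = 2π·397 = 2494 rad/s.
Step 2 — Component impedances:
  R: Z = R = 1000 Ω
  C: Z = 1/(jωC) = -j/(ω·C) = 0 - j517.3 Ω
Step 3 — Series combination: Z_total = R + C = 1000 - j517.3 Ω = 1126∠-27.4° Ω.
Step 4 — Source phasor: V = 42.5∠45.0° V = 30.05 + j30.05 V.
Step 5 — Current: I = V / Z = 0.01144 + j0.03597 A = 0.03775∠72.4° A.
Step 6 — Complex power: S = V·I* = 1.425 - j0.7371 VA.
Step 7 — Real power: P = Re(S) = 1.425 W.
Step 8 — Reactive power: Q = Im(S) = -0.7371 VAR.
Step 9 — Apparent power: |S| = 1.604 VA.
Step 10 — Power factor: PF = P/|S| = 0.8882 (leading).

(a) P = 1.425 W  (b) Q = -0.7371 VAR  (c) S = 1.604 VA  (d) PF = 0.8882 (leading)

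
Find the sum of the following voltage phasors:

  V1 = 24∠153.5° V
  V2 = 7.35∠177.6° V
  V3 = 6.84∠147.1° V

Step 1 — Convert each phasor to rectangular form:
  V1 = 24·(cos(153.5°) + j·sin(153.5°)) = -21.48 + j10.71 V
  V2 = 7.35·(cos(177.6°) + j·sin(177.6°)) = -7.344 + j0.3078 V
  V3 = 6.84·(cos(147.1°) + j·sin(147.1°)) = -5.743 + j3.715 V
Step 2 — Sum components: V_total = -34.56 + j14.73 V.
Step 3 — Convert to polar: |V_total| = 37.57 V, ∠V_total = 156.9°.

V_total = 37.57∠156.9° V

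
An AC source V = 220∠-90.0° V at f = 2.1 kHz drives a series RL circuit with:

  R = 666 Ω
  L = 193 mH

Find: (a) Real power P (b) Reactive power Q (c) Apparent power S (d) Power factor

Step 1 — Angular frequency: ω = 2π·f = 2π·2100 = 1.319e+04 rad/s.
Step 2 — Component impedances:
  R: Z = R = 666 Ω
  L: Z = jωL = j·1.319e+04·0.193 = 0 + j2547 Ω
Step 3 — Series combination: Z_total = R + L = 666 + j2547 Ω = 2632∠75.3° Ω.
Step 4 — Source phasor: V = 220∠-90.0° V = 0 - j220 V.
Step 5 — Current: I = V / Z = -0.08086 - j0.02115 A = 0.08358∠-165.3° A.
Step 6 — Complex power: S = V·I* = 4.652 + j17.79 VA.
Step 7 — Real power: P = Re(S) = 4.652 W.
Step 8 — Reactive power: Q = Im(S) = 17.79 VAR.
Step 9 — Apparent power: |S| = 18.39 VA.
Step 10 — Power factor: PF = P/|S| = 0.253 (lagging).

(a) P = 4.652 W  (b) Q = 17.79 VAR  (c) S = 18.39 VA  (d) PF = 0.253 (lagging)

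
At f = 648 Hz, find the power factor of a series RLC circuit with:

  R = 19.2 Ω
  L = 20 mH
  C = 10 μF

Step 1 — Angular frequency: ω = 2π·f = 2π·648 = 4072 rad/s.
Step 2 — Component impedances:
  R: Z = R = 19.2 Ω
  L: Z = jωL = j·4072·0.02 = 0 + j81.43 Ω
  C: Z = 1/(jωC) = -j/(ω·C) = 0 - j24.56 Ω
Step 3 — Series combination: Z_total = R + L + C = 19.2 + j56.87 Ω = 60.02∠71.3° Ω.
Step 4 — Power factor: PF = cos(φ) = Re(Z)/|Z| = 19.2/60.02 = 0.3199.
Step 5 — Type: Im(Z) = 56.87 ⇒ lagging (phase φ = 71.3°).

PF = 0.3199 (lagging, φ = 71.3°)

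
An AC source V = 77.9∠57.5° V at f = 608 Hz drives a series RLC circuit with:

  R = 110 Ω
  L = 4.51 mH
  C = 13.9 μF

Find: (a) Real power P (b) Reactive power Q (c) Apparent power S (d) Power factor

Step 1 — Angular frequency: ω = 2π·f = 2π·608 = 3820 rad/s.
Step 2 — Component impedances:
  R: Z = R = 110 Ω
  L: Z = jωL = j·3820·0.00451 = 0 + j17.23 Ω
  C: Z = 1/(jωC) = -j/(ω·C) = 0 - j18.83 Ω
Step 3 — Series combination: Z_total = R + L + C = 110 - j1.603 Ω = 110∠-0.8° Ω.
Step 4 — Source phasor: V = 77.9∠57.5° V = 41.86 + j65.7 V.
Step 5 — Current: I = V / Z = 0.3717 + j0.6027 A = 0.7081∠58.3° A.
Step 6 — Complex power: S = V·I* = 55.16 - j0.8039 VA.
Step 7 — Real power: P = Re(S) = 55.16 W.
Step 8 — Reactive power: Q = Im(S) = -0.8039 VAR.
Step 9 — Apparent power: |S| = 55.16 VA.
Step 10 — Power factor: PF = P/|S| = 0.9999 (leading).

(a) P = 55.16 W  (b) Q = -0.8039 VAR  (c) S = 55.16 VA  (d) PF = 0.9999 (leading)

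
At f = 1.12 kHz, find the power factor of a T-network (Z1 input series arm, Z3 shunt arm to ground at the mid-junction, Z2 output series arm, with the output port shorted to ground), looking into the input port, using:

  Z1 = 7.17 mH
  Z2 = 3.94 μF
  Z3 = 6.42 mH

Step 1 — Angular frequency: ω = 2π·f = 2π·1120 = 7037 rad/s.
Step 2 — Component impedances:
  Z1: Z = jωL = j·7037·0.00717 = 0 + j50.46 Ω
  Z2: Z = 1/(jωC) = -j/(ω·C) = 0 - j36.07 Ω
  Z3: Z = jωL = j·7037·0.00642 = 0 + j45.18 Ω
Step 3 — With the output port shorted to ground, the output series arm Z2 runs from the junction to ground; the shunt arm Z3 also runs from the junction to ground. They appear in parallel: Z3 || Z2 = 0 - j178.8 Ω.
Step 4 — Series with input arm Z1: Z_in = Z1 + (Z3 || Z2) = 0 - j128.4 Ω = 128.4∠-90.0° Ω.
Step 5 — Power factor: PF = cos(φ) = Re(Z)/|Z| = 0/128.4 = 0.
Step 6 — Type: Im(Z) = -128.4 ⇒ leading (phase φ = -90.0°).

PF = 0 (leading, φ = -90.0°)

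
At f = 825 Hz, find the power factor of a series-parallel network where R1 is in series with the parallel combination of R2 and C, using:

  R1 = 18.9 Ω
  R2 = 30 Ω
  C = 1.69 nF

Step 1 — Angular frequency: ω = 2π·f = 2π·825 = 5184 rad/s.
Step 2 — Component impedances:
  R1: Z = R = 18.9 Ω
  R2: Z = R = 30 Ω
  C: Z = 1/(jωC) = -j/(ω·C) = 0 - j1.142e+05 Ω
Step 3 — Parallel branch: R2 || C = 1/(1/R2 + 1/C) = 30 - j0.007884 Ω.
Step 4 — Series with R1: Z_total = R1 + (R2 || C) = 48.9 - j0.007884 Ω = 48.9∠-0.0° Ω.
Step 5 — Power factor: PF = cos(φ) = Re(Z)/|Z| = 48.9/48.9 = 1.
Step 6 — Type: Im(Z) = -0.007884 ⇒ leading (phase φ = -0.0°).

PF = 1 (leading, φ = -0.0°)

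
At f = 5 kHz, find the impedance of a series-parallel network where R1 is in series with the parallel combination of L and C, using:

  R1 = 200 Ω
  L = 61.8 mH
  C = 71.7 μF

Step 1 — Angular frequency: ω = 2π·f = 2π·5000 = 3.142e+04 rad/s.
Step 2 — Component impedances:
  R1: Z = R = 200 Ω
  L: Z = jωL = j·3.142e+04·0.0618 = 0 + j1942 Ω
  C: Z = 1/(jωC) = -j/(ω·C) = 0 - j0.4439 Ω
Step 3 — Parallel branch: L || C = 1/(1/L + 1/C) = 0 - j0.444 Ω.
Step 4 — Series with R1: Z_total = R1 + (L || C) = 200 - j0.444 Ω = 200∠-0.1° Ω.

Z = 200 - j0.444 Ω = 200∠-0.1° Ω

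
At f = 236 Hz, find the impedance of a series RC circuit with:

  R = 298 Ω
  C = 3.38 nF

Step 1 — Angular frequency: ω = 2π·f = 2π·236 = 1483 rad/s.
Step 2 — Component impedances:
  R: Z = R = 298 Ω
  C: Z = 1/(jωC) = -j/(ω·C) = 0 - j1.995e+05 Ω
Step 3 — Series combination: Z_total = R + C = 298 - j1.995e+05 Ω = 1.995e+05∠-89.9° Ω.

Z = 298 - j1.995e+05 Ω = 1.995e+05∠-89.9° Ω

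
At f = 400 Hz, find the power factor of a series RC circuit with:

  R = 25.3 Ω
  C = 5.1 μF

Step 1 — Angular frequency: ω = 2π·f = 2π·400 = 2513 rad/s.
Step 2 — Component impedances:
  R: Z = R = 25.3 Ω
  C: Z = 1/(jωC) = -j/(ω·C) = 0 - j78.02 Ω
Step 3 — Series combination: Z_total = R + C = 25.3 - j78.02 Ω = 82.02∠-72.0° Ω.
Step 4 — Power factor: PF = cos(φ) = Re(Z)/|Z| = 25.3/82.02 = 0.3085.
Step 5 — Type: Im(Z) = -78.02 ⇒ leading (phase φ = -72.0°).

PF = 0.3085 (leading, φ = -72.0°)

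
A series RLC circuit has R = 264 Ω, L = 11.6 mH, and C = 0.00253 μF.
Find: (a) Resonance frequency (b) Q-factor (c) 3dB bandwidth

Step 1 — Resonance: ω₀ = 1/√(LC) = 1/√(0.0116·2.53e-09) = 1.846e+05 rad/s.
Step 2 — f₀ = ω₀/(2π) = 2.938e+04 Hz.
Step 3 — Series Q: Q = ω₀L/R = 1.846e+05·0.0116/264 = 8.111.
Step 4 — Bandwidth: Δω = ω₀/Q = 2.276e+04 rad/s; BW = Δω/(2π) = 3622 Hz.

(a) f₀ = 2.938e+04 Hz  (b) Q = 8.111  (c) BW = 3622 Hz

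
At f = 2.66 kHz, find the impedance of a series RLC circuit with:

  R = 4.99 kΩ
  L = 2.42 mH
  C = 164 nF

Step 1 — Angular frequency: ω = 2π·f = 2π·2660 = 1.671e+04 rad/s.
Step 2 — Component impedances:
  R: Z = R = 4990 Ω
  L: Z = jωL = j·1.671e+04·0.00242 = 0 + j40.45 Ω
  C: Z = 1/(jωC) = -j/(ω·C) = 0 - j364.8 Ω
Step 3 — Series combination: Z_total = R + L + C = 4990 - j324.4 Ω = 5001∠-3.7° Ω.

Z = 4990 - j324.4 Ω = 5001∠-3.7° Ω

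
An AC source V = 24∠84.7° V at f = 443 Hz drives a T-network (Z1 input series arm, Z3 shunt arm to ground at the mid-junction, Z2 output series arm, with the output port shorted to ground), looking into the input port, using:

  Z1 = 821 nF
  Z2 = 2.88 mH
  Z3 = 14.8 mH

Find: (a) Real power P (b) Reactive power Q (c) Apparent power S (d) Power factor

Step 1 — Angular frequency: ω = 2π·f = 2π·443 = 2783 rad/s.
Step 2 — Component impedances:
  Z1: Z = 1/(jωC) = -j/(ω·C) = 0 - j437.6 Ω
  Z2: Z = jωL = j·2783·0.00288 = 0 + j8.016 Ω
  Z3: Z = jωL = j·2783·0.0148 = 0 + j41.2 Ω
Step 3 — With the output port shorted to ground, the output series arm Z2 runs from the junction to ground; the shunt arm Z3 also runs from the junction to ground. They appear in parallel: Z3 || Z2 = 0 + j6.711 Ω.
Step 4 — Series with input arm Z1: Z_in = Z1 + (Z3 || Z2) = 0 - j430.9 Ω = 430.9∠-90.0° Ω.
Step 5 — Source phasor: V = 24∠84.7° V = 2.217 + j23.9 V.
Step 6 — Current: I = V / Z = -0.05546 + j0.005145 A = 0.0557∠174.7° A.
Step 7 — Complex power: S = V·I* = 0 - j1.337 VA.
Step 8 — Real power: P = Re(S) = 0 W.
Step 9 — Reactive power: Q = Im(S) = -1.337 VAR.
Step 10 — Apparent power: |S| = 1.337 VA.
Step 11 — Power factor: PF = P/|S| = 0 (leading).

(a) P = 0 W  (b) Q = -1.337 VAR  (c) S = 1.337 VA  (d) PF = 0 (leading)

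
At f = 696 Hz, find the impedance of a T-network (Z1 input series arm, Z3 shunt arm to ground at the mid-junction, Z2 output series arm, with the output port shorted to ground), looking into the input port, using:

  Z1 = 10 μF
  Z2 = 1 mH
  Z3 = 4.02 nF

Step 1 — Angular frequency: ω = 2π·f = 2π·696 = 4373 rad/s.
Step 2 — Component impedances:
  Z1: Z = 1/(jωC) = -j/(ω·C) = 0 - j22.87 Ω
  Z2: Z = jωL = j·4373·0.001 = 0 + j4.373 Ω
  Z3: Z = 1/(jωC) = -j/(ω·C) = 0 - j5.688e+04 Ω
Step 3 — With the output port shorted to ground, the output series arm Z2 runs from the junction to ground; the shunt arm Z3 also runs from the junction to ground. They appear in parallel: Z3 || Z2 = 0 + j4.373 Ω.
Step 4 — Series with input arm Z1: Z_in = Z1 + (Z3 || Z2) = 0 - j18.49 Ω = 18.49∠-90.0° Ω.

Z = 0 - j18.49 Ω = 18.49∠-90.0° Ω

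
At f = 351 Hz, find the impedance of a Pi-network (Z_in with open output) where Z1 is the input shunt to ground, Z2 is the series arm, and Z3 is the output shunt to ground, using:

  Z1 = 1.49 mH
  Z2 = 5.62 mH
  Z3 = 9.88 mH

Step 1 — Angular frequency: ω = 2π·f = 2π·351 = 2205 rad/s.
Step 2 — Component impedances:
  Z1: Z = jωL = j·2205·0.00149 = 0 + j3.286 Ω
  Z2: Z = jωL = j·2205·0.00562 = 0 + j12.39 Ω
  Z3: Z = jωL = j·2205·0.00988 = 0 + j21.79 Ω
Step 3 — With open output, the series arm Z2 and the output shunt Z3 appear in series to ground: Z2 + Z3 = 0 + j34.18 Ω.
Step 4 — Parallel with input shunt Z1: Z_in = Z1 || (Z2 + Z3) = 0 + j2.998 Ω = 2.998∠90.0° Ω.

Z = 0 + j2.998 Ω = 2.998∠90.0° Ω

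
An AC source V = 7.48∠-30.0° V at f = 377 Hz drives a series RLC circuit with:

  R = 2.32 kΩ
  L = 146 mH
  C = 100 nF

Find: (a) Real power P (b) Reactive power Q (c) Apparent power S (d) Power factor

Step 1 — Angular frequency: ω = 2π·f = 2π·377 = 2369 rad/s.
Step 2 — Component impedances:
  R: Z = R = 2320 Ω
  L: Z = jωL = j·2369·0.146 = 0 + j345.8 Ω
  C: Z = 1/(jωC) = -j/(ω·C) = 0 - j4222 Ω
Step 3 — Series combination: Z_total = R + L + C = 2320 - j3876 Ω = 4517∠-59.1° Ω.
Step 4 — Source phasor: V = 7.48∠-30.0° V = 6.478 - j3.74 V.
Step 5 — Current: I = V / Z = 0.001447 + j0.0008052 A = 0.001656∠29.1° A.
Step 6 — Complex power: S = V·I* = 0.006362 - j0.01063 VA.
Step 7 — Real power: P = Re(S) = 0.006362 W.
Step 8 — Reactive power: Q = Im(S) = -0.01063 VAR.
Step 9 — Apparent power: |S| = 0.01239 VA.
Step 10 — Power factor: PF = P/|S| = 0.5136 (leading).

(a) P = 0.006362 W  (b) Q = -0.01063 VAR  (c) S = 0.01239 VA  (d) PF = 0.5136 (leading)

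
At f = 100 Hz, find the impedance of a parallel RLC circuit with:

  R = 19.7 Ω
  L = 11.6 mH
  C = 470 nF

Step 1 — Angular frequency: ω = 2π·f = 2π·100 = 628.3 rad/s.
Step 2 — Component impedances:
  R: Z = R = 19.7 Ω
  L: Z = jωL = j·628.3·0.0116 = 0 + j7.288 Ω
  C: Z = 1/(jωC) = -j/(ω·C) = 0 - j3386 Ω
Step 3 — Parallel combination: 1/Z_total = 1/R + 1/L + 1/C; Z_total = 2.381 + j6.421 Ω = 6.849∠69.7° Ω.

Z = 2.381 + j6.421 Ω = 6.849∠69.7° Ω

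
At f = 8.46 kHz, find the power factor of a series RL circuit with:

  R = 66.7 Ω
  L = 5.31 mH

Step 1 — Angular frequency: ω = 2π·f = 2π·8460 = 5.316e+04 rad/s.
Step 2 — Component impedances:
  R: Z = R = 66.7 Ω
  L: Z = jωL = j·5.316e+04·0.00531 = 0 + j282.3 Ω
Step 3 — Series combination: Z_total = R + L = 66.7 + j282.3 Ω = 290∠76.7° Ω.
Step 4 — Power factor: PF = cos(φ) = Re(Z)/|Z| = 66.7/290 = 0.23.
Step 5 — Type: Im(Z) = 282.3 ⇒ lagging (phase φ = 76.7°).

PF = 0.23 (lagging, φ = 76.7°)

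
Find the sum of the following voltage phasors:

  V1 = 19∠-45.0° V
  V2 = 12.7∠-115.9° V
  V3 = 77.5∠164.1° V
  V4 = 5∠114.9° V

Step 1 — Convert each phasor to rectangular form:
  V1 = 19·(cos(-45.0°) + j·sin(-45.0°)) = 13.44 - j13.44 V
  V2 = 12.7·(cos(-115.9°) + j·sin(-115.9°)) = -5.547 - j11.42 V
  V3 = 77.5·(cos(164.1°) + j·sin(164.1°)) = -74.53 + j21.23 V
  V4 = 5·(cos(114.9°) + j·sin(114.9°)) = -2.105 + j4.535 V
Step 2 — Sum components: V_total = -68.75 + j0.9076 V.
Step 3 — Convert to polar: |V_total| = 68.76 V, ∠V_total = 179.2°.

V_total = 68.76∠179.2° V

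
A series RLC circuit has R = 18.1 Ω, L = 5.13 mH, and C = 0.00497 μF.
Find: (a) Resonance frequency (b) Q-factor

Step 1 — Resonance condition Im(Z)=0 gives ω₀ = 1/√(LC).
Step 2 — ω₀ = 1/√(0.00513·4.97e-09) = 1.98e+05 rad/s.
Step 3 — f₀ = ω₀/(2π) = 3.152e+04 Hz.
Step 4 — Series Q: Q = ω₀L/R = 1.98e+05·0.00513/18.1 = 56.13.

(a) f₀ = 3.152e+04 Hz  (b) Q = 56.13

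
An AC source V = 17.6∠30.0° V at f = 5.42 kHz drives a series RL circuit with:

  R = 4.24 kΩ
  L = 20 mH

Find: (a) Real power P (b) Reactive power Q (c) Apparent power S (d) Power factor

Step 1 — Angular frequency: ω = 2π·f = 2π·5420 = 3.405e+04 rad/s.
Step 2 — Component impedances:
  R: Z = R = 4240 Ω
  L: Z = jωL = j·3.405e+04·0.02 = 0 + j681.1 Ω
Step 3 — Series combination: Z_total = R + L = 4240 + j681.1 Ω = 4294∠9.1° Ω.
Step 4 — Source phasor: V = 17.6∠30.0° V = 15.24 + j8.8 V.
Step 5 — Current: I = V / Z = 0.003829 + j0.00146 A = 0.004098∠20.9° A.
Step 6 — Complex power: S = V·I* = 0.07122 + j0.01144 VA.
Step 7 — Real power: P = Re(S) = 0.07122 W.
Step 8 — Reactive power: Q = Im(S) = 0.01144 VAR.
Step 9 — Apparent power: |S| = 0.07213 VA.
Step 10 — Power factor: PF = P/|S| = 0.9873 (lagging).

(a) P = 0.07122 W  (b) Q = 0.01144 VAR  (c) S = 0.07213 VA  (d) PF = 0.9873 (lagging)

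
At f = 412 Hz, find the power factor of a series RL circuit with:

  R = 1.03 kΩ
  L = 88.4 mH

Step 1 — Angular frequency: ω = 2π·f = 2π·412 = 2589 rad/s.
Step 2 — Component impedances:
  R: Z = R = 1030 Ω
  L: Z = jωL = j·2589·0.0884 = 0 + j228.8 Ω
Step 3 — Series combination: Z_total = R + L = 1030 + j228.8 Ω = 1055∠12.5° Ω.
Step 4 — Power factor: PF = cos(φ) = Re(Z)/|Z| = 1030/1055.1 = 0.9762.
Step 5 — Type: Im(Z) = 228.8 ⇒ lagging (phase φ = 12.5°).

PF = 0.9762 (lagging, φ = 12.5°)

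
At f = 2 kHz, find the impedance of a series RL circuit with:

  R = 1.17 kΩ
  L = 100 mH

Step 1 — Angular frequency: ω = 2π·f = 2π·2000 = 1.257e+04 rad/s.
Step 2 — Component impedances:
  R: Z = R = 1170 Ω
  L: Z = jωL = j·1.257e+04·0.1 = 0 + j1257 Ω
Step 3 — Series combination: Z_total = R + L = 1170 + j1257 Ω = 1717∠47.0° Ω.

Z = 1170 + j1257 Ω = 1717∠47.0° Ω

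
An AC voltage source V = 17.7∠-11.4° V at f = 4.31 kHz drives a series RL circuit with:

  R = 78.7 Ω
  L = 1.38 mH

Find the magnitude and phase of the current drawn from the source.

Step 1 — Angular frequency: ω = 2π·f = 2π·4310 = 2.708e+04 rad/s.
Step 2 — Component impedances:
  R: Z = R = 78.7 Ω
  L: Z = jωL = j·2.708e+04·0.00138 = 0 + j37.37 Ω
Step 3 — Series combination: Z_total = R + L = 78.7 + j37.37 Ω = 87.12∠25.4° Ω.
Step 4 — Source phasor: V = 17.7∠-11.4° V = 17.35 - j3.499 V.
Step 5 — Ohm's law: I = V / Z_total = (17.35 - j3.499) / (78.7 + j37.37) = 0.1627 - j0.1217 A.
Step 6 — Convert to polar: |I| = 0.2032 A, ∠I = -36.8°.

I = 0.2032∠-36.8° A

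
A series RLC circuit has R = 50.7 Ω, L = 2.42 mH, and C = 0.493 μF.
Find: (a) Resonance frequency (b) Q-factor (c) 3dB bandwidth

Step 1 — Resonance: ω₀ = 1/√(LC) = 1/√(0.00242·4.93e-07) = 2.895e+04 rad/s.
Step 2 — f₀ = ω₀/(2π) = 4608 Hz.
Step 3 — Series Q: Q = ω₀L/R = 2.895e+04·0.00242/50.7 = 1.382.
Step 4 — Bandwidth: Δω = ω₀/Q = 2.095e+04 rad/s; BW = Δω/(2π) = 3334 Hz.

(a) f₀ = 4608 Hz  (b) Q = 1.382  (c) BW = 3334 Hz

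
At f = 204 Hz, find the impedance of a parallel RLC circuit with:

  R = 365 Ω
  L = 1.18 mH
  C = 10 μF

Step 1 — Angular frequency: ω = 2π·f = 2π·204 = 1282 rad/s.
Step 2 — Component impedances:
  R: Z = R = 365 Ω
  L: Z = jωL = j·1282·0.00118 = 0 + j1.512 Ω
  C: Z = 1/(jωC) = -j/(ω·C) = 0 - j78.02 Ω
Step 3 — Parallel combination: 1/Z_total = 1/R + 1/L + 1/C; Z_total = 0.006518 + j1.542 Ω = 1.542∠89.8° Ω.

Z = 0.006518 + j1.542 Ω = 1.542∠89.8° Ω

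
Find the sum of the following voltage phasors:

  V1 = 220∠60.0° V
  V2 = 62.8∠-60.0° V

Step 1 — Convert each phasor to rectangular form:
  V1 = 220·(cos(60.0°) + j·sin(60.0°)) = 110 + j190.5 V
  V2 = 62.8·(cos(-60.0°) + j·sin(-60.0°)) = 31.4 - j54.39 V
Step 2 — Sum components: V_total = 141.4 + j136.1 V.
Step 3 — Convert to polar: |V_total| = 196.3 V, ∠V_total = 43.9°.

V_total = 196.3∠43.9° V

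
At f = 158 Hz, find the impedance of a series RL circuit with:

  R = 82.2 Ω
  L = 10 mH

Step 1 — Angular frequency: ω = 2π·f = 2π·158 = 992.7 rad/s.
Step 2 — Component impedances:
  R: Z = R = 82.2 Ω
  L: Z = jωL = j·992.7·0.01 = 0 + j9.927 Ω
Step 3 — Series combination: Z_total = R + L = 82.2 + j9.927 Ω = 82.8∠6.9° Ω.

Z = 82.2 + j9.927 Ω = 82.8∠6.9° Ω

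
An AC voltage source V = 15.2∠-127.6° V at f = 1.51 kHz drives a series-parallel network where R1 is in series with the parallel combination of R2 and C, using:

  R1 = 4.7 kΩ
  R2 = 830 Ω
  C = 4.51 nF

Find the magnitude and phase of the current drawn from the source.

Step 1 — Angular frequency: ω = 2π·f = 2π·1510 = 9488 rad/s.
Step 2 — Component impedances:
  R1: Z = R = 4700 Ω
  R2: Z = R = 830 Ω
  C: Z = 1/(jωC) = -j/(ω·C) = 0 - j2.337e+04 Ω
Step 3 — Parallel branch: R2 || C = 1/(1/R2 + 1/C) = 829 - j29.44 Ω.
Step 4 — Series with R1: Z_total = R1 + (R2 || C) = 5529 - j29.44 Ω = 5529∠-0.3° Ω.
Step 5 — Source phasor: V = 15.2∠-127.6° V = -9.274 - j12.04 V.
Step 6 — Ohm's law: I = V / Z_total = (-9.274 - j12.04) / (5529 - j29.44) = -0.001666 - j0.002187 A.
Step 7 — Convert to polar: |I| = 0.002749 A, ∠I = -127.3°.

I = 0.002749∠-127.3° A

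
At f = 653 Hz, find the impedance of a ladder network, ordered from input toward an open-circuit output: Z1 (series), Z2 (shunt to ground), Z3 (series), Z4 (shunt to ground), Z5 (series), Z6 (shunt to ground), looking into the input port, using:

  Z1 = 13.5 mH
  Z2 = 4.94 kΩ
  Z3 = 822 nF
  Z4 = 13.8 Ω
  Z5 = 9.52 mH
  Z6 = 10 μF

Step 1 — Angular frequency: ω = 2π·f = 2π·653 = 4103 rad/s.
Step 2 — Component impedances:
  Z1: Z = jωL = j·4103·0.0135 = 0 + j55.39 Ω
  Z2: Z = R = 4940 Ω
  Z3: Z = 1/(jωC) = -j/(ω·C) = 0 - j296.5 Ω
  Z4: Z = R = 13.8 Ω
  Z5: Z = jωL = j·4103·0.00952 = 0 + j39.06 Ω
  Z6: Z = 1/(jωC) = -j/(ω·C) = 0 - j24.37 Ω
Step 3 — Ladder network (open output): work backward from the far end, alternating series and parallel combinations. Z_in = 24.17 - j232.4 Ω = 233.6∠-84.1° Ω.

Z = 24.17 - j232.4 Ω = 233.6∠-84.1° Ω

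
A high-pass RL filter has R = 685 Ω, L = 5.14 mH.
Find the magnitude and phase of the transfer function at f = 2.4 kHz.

Step 1 — Angular frequency: ω = 2π·2400 = 1.508e+04 rad/s.
Step 2 — Transfer function: H(jω) = jωL/(R + jωL).
Step 3 — Numerator jωL = j·77.51; denominator R + jωL = 685 + j77.51.
Step 4 — H = 0.01264 + j0.1117.
Step 5 — Magnitude: |H| = 0.1124 (-19.0 dB); phase: φ = 83.5°.

|H| = 0.1124 (-19.0 dB), φ = 83.5°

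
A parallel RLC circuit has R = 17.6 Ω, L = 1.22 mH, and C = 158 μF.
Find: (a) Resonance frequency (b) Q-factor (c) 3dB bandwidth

Step 1 — Resonance: ω₀ = 1/√(LC) = 1/√(0.00122·0.000158) = 2278 rad/s.
Step 2 — f₀ = ω₀/(2π) = 362.5 Hz.
Step 3 — Parallel Q: Q = R/(ω₀L) = 17.6/(2278·0.00122) = 6.334.
Step 4 — Bandwidth: Δω = ω₀/Q = 359.6 rad/s; BW = Δω/(2π) = 57.23 Hz.

(a) f₀ = 362.5 Hz  (b) Q = 6.334  (c) BW = 57.23 Hz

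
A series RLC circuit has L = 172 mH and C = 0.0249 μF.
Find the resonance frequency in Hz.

Step 1 — Resonance condition Im(Z)=0 gives ω₀ = 1/√(LC).
Step 2 — ω₀ = 1/√(0.172·2.49e-08) = 1.528e+04 rad/s.
Step 3 — f₀ = ω₀/(2π) = 2432 Hz.

f₀ = 2432 Hz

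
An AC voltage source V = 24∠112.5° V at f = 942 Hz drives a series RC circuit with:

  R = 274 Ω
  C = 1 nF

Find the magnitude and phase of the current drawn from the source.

Step 1 — Angular frequency: ω = 2π·f = 2π·942 = 5919 rad/s.
Step 2 — Component impedances:
  R: Z = R = 274 Ω
  C: Z = 1/(jωC) = -j/(ω·C) = 0 - j1.69e+05 Ω
Step 3 — Series combination: Z_total = R + C = 274 - j1.69e+05 Ω = 1.69e+05∠-89.9° Ω.
Step 4 — Source phasor: V = 24∠112.5° V = -9.184 + j22.17 V.
Step 5 — Ohm's law: I = V / Z_total = (-9.184 + j22.17) / (274 - j1.69e+05) = -0.0001313 - j5.415e-05 A.
Step 6 — Convert to polar: |I| = 0.0001421 A, ∠I = -157.6°.

I = 0.0001421∠-157.6° A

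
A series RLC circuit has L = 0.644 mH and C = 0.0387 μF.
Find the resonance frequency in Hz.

Step 1 — Resonance condition Im(Z)=0 gives ω₀ = 1/√(LC).
Step 2 — ω₀ = 1/√(0.000644·3.87e-08) = 2.003e+05 rad/s.
Step 3 — f₀ = ω₀/(2π) = 3.188e+04 Hz.

f₀ = 3.188e+04 Hz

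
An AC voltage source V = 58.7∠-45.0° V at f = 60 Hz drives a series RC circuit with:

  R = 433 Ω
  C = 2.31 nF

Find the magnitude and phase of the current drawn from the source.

Step 1 — Angular frequency: ω = 2π·f = 2π·60 = 377 rad/s.
Step 2 — Component impedances:
  R: Z = R = 433 Ω
  C: Z = 1/(jωC) = -j/(ω·C) = 0 - j1.148e+06 Ω
Step 3 — Series combination: Z_total = R + C = 433 - j1.148e+06 Ω = 1.148e+06∠-90.0° Ω.
Step 4 — Source phasor: V = 58.7∠-45.0° V = 41.51 - j41.51 V.
Step 5 — Ohm's law: I = V / Z_total = (41.51 - j41.51) / (433 - j1.148e+06) = 3.616e-05 + j3.613e-05 A.
Step 6 — Convert to polar: |I| = 5.112e-05 A, ∠I = 45.0°.

I = 5.112e-05∠45.0° A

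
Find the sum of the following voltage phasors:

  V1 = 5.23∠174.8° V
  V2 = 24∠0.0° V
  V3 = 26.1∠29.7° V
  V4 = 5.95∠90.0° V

Step 1 — Convert each phasor to rectangular form:
  V1 = 5.23·(cos(174.8°) + j·sin(174.8°)) = -5.208 + j0.474 V
  V2 = 24·(cos(0.0°) + j·sin(0.0°)) = 24 V
  V3 = 26.1·(cos(29.7°) + j·sin(29.7°)) = 22.67 + j12.93 V
  V4 = 5.95·(cos(90.0°) + j·sin(90.0°)) = 0 + j5.95 V
Step 2 — Sum components: V_total = 41.46 + j19.36 V.
Step 3 — Convert to polar: |V_total| = 45.76 V, ∠V_total = 25.0°.

V_total = 45.76∠25.0° V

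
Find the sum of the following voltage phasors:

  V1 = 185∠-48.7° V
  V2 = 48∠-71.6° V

Step 1 — Convert each phasor to rectangular form:
  V1 = 185·(cos(-48.7°) + j·sin(-48.7°)) = 122.1 - j139 V
  V2 = 48·(cos(-71.6°) + j·sin(-71.6°)) = 15.15 - j45.55 V
Step 2 — Sum components: V_total = 137.3 - j184.5 V.
Step 3 — Convert to polar: |V_total| = 230 V, ∠V_total = -53.4°.

V_total = 230∠-53.4° V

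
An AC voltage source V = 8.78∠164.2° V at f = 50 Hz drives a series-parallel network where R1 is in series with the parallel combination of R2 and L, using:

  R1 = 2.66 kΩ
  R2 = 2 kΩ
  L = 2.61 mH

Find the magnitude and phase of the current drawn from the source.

Step 1 — Angular frequency: ω = 2π·f = 2π·50 = 314.2 rad/s.
Step 2 — Component impedances:
  R1: Z = R = 2660 Ω
  R2: Z = R = 2000 Ω
  L: Z = jωL = j·314.2·0.00261 = 0 + j0.82 Ω
Step 3 — Parallel branch: R2 || L = 1/(1/R2 + 1/L) = 0.0003362 + j0.82 Ω.
Step 4 — Series with R1: Z_total = R1 + (R2 || L) = 2660 + j0.82 Ω = 2660∠0.0° Ω.
Step 5 — Source phasor: V = 8.78∠164.2° V = -8.448 + j2.391 V.
Step 6 — Ohm's law: I = V / Z_total = (-8.448 + j2.391) / (2660 + j0.82) = -0.003176 + j0.0008997 A.
Step 7 — Convert to polar: |I| = 0.003301 A, ∠I = 164.2°.

I = 0.003301∠164.2° A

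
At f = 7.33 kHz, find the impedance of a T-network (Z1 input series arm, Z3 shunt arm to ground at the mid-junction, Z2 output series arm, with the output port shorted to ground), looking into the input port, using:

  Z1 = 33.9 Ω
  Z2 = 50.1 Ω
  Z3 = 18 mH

Step 1 — Angular frequency: ω = 2π·f = 2π·7330 = 4.606e+04 rad/s.
Step 2 — Component impedances:
  Z1: Z = R = 33.9 Ω
  Z2: Z = R = 50.1 Ω
  Z3: Z = jωL = j·4.606e+04·0.018 = 0 + j829 Ω
Step 3 — With the output port shorted to ground, the output series arm Z2 runs from the junction to ground; the shunt arm Z3 also runs from the junction to ground. They appear in parallel: Z3 || Z2 = 49.92 + j3.017 Ω.
Step 4 — Series with input arm Z1: Z_in = Z1 + (Z3 || Z2) = 83.82 + j3.017 Ω = 83.87∠2.1° Ω.

Z = 83.82 + j3.017 Ω = 83.87∠2.1° Ω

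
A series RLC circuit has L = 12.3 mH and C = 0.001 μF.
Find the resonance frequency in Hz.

Step 1 — Resonance condition Im(Z)=0 gives ω₀ = 1/√(LC).
Step 2 — ω₀ = 1/√(0.0123·1e-09) = 2.851e+05 rad/s.
Step 3 — f₀ = ω₀/(2π) = 4.538e+04 Hz.

f₀ = 4.538e+04 Hz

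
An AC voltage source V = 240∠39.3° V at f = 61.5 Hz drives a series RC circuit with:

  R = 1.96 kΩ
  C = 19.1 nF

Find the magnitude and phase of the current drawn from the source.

Step 1 — Angular frequency: ω = 2π·f = 2π·61.5 = 386.4 rad/s.
Step 2 — Component impedances:
  R: Z = R = 1960 Ω
  C: Z = 1/(jωC) = -j/(ω·C) = 0 - j1.355e+05 Ω
Step 3 — Series combination: Z_total = R + C = 1960 - j1.355e+05 Ω = 1.355e+05∠-89.2° Ω.
Step 4 — Source phasor: V = 240∠39.3° V = 185.7 + j152 V.
Step 5 — Ohm's law: I = V / Z_total = (185.7 + j152) / (1960 - j1.355e+05) = -0.001102 + j0.001387 A.
Step 6 — Convert to polar: |I| = 0.001771 A, ∠I = 128.5°.

I = 0.001771∠128.5° A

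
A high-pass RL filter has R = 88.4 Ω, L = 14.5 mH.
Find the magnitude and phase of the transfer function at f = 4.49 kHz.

Step 1 — Angular frequency: ω = 2π·4490 = 2.821e+04 rad/s.
Step 2 — Transfer function: H(jω) = jωL/(R + jωL).
Step 3 — Numerator jωL = j·409.1; denominator R + jωL = 88.4 + j409.1.
Step 4 — H = 0.9554 + j0.2065.
Step 5 — Magnitude: |H| = 0.9774 (-0.2 dB); phase: φ = 12.2°.

|H| = 0.9774 (-0.2 dB), φ = 12.2°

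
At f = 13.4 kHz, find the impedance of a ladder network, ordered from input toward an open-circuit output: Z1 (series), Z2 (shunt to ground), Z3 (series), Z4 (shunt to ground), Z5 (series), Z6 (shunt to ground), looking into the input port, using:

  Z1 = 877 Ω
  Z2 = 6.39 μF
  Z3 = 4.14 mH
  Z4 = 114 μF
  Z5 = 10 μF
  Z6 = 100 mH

Step 1 — Angular frequency: ω = 2π·f = 2π·1.34e+04 = 8.419e+04 rad/s.
Step 2 — Component impedances:
  Z1: Z = R = 877 Ω
  Z2: Z = 1/(jωC) = -j/(ω·C) = 0 - j1.859 Ω
  Z3: Z = jωL = j·8.419e+04·0.00414 = 0 + j348.6 Ω
  Z4: Z = 1/(jωC) = -j/(ω·C) = 0 - j0.1042 Ω
  Z5: Z = 1/(jωC) = -j/(ω·C) = 0 - j1.188 Ω
  Z6: Z = jωL = j·8.419e+04·0.1 = 0 + j8419 Ω
Step 3 — Ladder network (open output): work backward from the far end, alternating series and parallel combinations. Z_in = 877 - j1.869 Ω = 877∠-0.1° Ω.

Z = 877 - j1.869 Ω = 877∠-0.1° Ω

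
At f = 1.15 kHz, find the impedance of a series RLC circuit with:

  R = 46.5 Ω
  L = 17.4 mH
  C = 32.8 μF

Step 1 — Angular frequency: ω = 2π·f = 2π·1150 = 7226 rad/s.
Step 2 — Component impedances:
  R: Z = R = 46.5 Ω
  L: Z = jωL = j·7226·0.0174 = 0 + j125.7 Ω
  C: Z = 1/(jωC) = -j/(ω·C) = 0 - j4.219 Ω
Step 3 — Series combination: Z_total = R + L + C = 46.5 + j121.5 Ω = 130.1∠69.1° Ω.

Z = 46.5 + j121.5 Ω = 130.1∠69.1° Ω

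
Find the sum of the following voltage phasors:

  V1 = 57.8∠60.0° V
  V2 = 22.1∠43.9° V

Step 1 — Convert each phasor to rectangular form:
  V1 = 57.8·(cos(60.0°) + j·sin(60.0°)) = 28.9 + j50.06 V
  V2 = 22.1·(cos(43.9°) + j·sin(43.9°)) = 15.92 + j15.32 V
Step 2 — Sum components: V_total = 44.82 + j65.38 V.
Step 3 — Convert to polar: |V_total| = 79.27 V, ∠V_total = 55.6°.

V_total = 79.27∠55.6° V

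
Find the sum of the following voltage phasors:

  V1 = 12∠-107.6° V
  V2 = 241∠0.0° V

Step 1 — Convert each phasor to rectangular form:
  V1 = 12·(cos(-107.6°) + j·sin(-107.6°)) = -3.628 - j11.44 V
  V2 = 241·(cos(0.0°) + j·sin(0.0°)) = 241 V
Step 2 — Sum components: V_total = 237.4 - j11.44 V.
Step 3 — Convert to polar: |V_total| = 237.6 V, ∠V_total = -2.8°.

V_total = 237.6∠-2.8° V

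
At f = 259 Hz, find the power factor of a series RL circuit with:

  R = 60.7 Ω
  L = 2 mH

Step 1 — Angular frequency: ω = 2π·f = 2π·259 = 1627 rad/s.
Step 2 — Component impedances:
  R: Z = R = 60.7 Ω
  L: Z = jωL = j·1627·0.002 = 0 + j3.255 Ω
Step 3 — Series combination: Z_total = R + L = 60.7 + j3.255 Ω = 60.79∠3.1° Ω.
Step 4 — Power factor: PF = cos(φ) = Re(Z)/|Z| = 60.7/60.787 = 0.9986.
Step 5 — Type: Im(Z) = 3.255 ⇒ lagging (phase φ = 3.1°).

PF = 0.9986 (lagging, φ = 3.1°)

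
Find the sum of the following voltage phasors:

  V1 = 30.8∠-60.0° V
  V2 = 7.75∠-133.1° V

Step 1 — Convert each phasor to rectangular form:
  V1 = 30.8·(cos(-60.0°) + j·sin(-60.0°)) = 15.4 - j26.67 V
  V2 = 7.75·(cos(-133.1°) + j·sin(-133.1°)) = -5.295 - j5.659 V
Step 2 — Sum components: V_total = 10.1 - j32.33 V.
Step 3 — Convert to polar: |V_total| = 33.87 V, ∠V_total = -72.6°.

V_total = 33.87∠-72.6° V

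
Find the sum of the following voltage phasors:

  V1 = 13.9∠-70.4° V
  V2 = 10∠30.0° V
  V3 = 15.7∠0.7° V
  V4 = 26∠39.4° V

Step 1 — Convert each phasor to rectangular form:
  V1 = 13.9·(cos(-70.4°) + j·sin(-70.4°)) = 4.663 - j13.09 V
  V2 = 10·(cos(30.0°) + j·sin(30.0°)) = 8.66 + j5 V
  V3 = 15.7·(cos(0.7°) + j·sin(0.7°)) = 15.7 + j0.1918 V
  V4 = 26·(cos(39.4°) + j·sin(39.4°)) = 20.09 + j16.5 V
Step 2 — Sum components: V_total = 49.11 + j8.6 V.
Step 3 — Convert to polar: |V_total| = 49.86 V, ∠V_total = 9.9°.

V_total = 49.86∠9.9° V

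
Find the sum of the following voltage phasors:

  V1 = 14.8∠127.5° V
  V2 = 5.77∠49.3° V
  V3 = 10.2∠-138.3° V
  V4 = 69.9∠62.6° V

Step 1 — Convert each phasor to rectangular form:
  V1 = 14.8·(cos(127.5°) + j·sin(127.5°)) = -9.01 + j11.74 V
  V2 = 5.77·(cos(49.3°) + j·sin(49.3°)) = 3.763 + j4.374 V
  V3 = 10.2·(cos(-138.3°) + j·sin(-138.3°)) = -7.616 - j6.785 V
  V4 = 69.9·(cos(62.6°) + j·sin(62.6°)) = 32.17 + j62.06 V
Step 2 — Sum components: V_total = 19.31 + j71.39 V.
Step 3 — Convert to polar: |V_total| = 73.95 V, ∠V_total = 74.9°.

V_total = 73.95∠74.9° V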